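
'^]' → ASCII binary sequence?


String: '^]'  (2 characters)
Per-character ASCII lookup:
  '^': special character: '^' = 94 → 1011110
  ']': special character: ']' = 93 → 1011101
= 1011110 1011101


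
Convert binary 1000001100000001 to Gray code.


Binary: 1000001100000001
Gray code: G = B XOR (B >> 1)
B >> 1 = 0100000110000000
1000001100000001 XOR 0100000110000000:
  1 XOR 0 = 1
  0 XOR 1 = 1
  0 XOR 0 = 0
  0 XOR 0 = 0
  0 XOR 0 = 0
  0 XOR 0 = 0
  1 XOR 0 = 1
  1 XOR 1 = 0
  0 XOR 1 = 1
  0 XOR 0 = 0
  0 XOR 0 = 0
  0 XOR 0 = 0
  0 XOR 0 = 0
  0 XOR 0 = 0
  0 XOR 0 = 0
  1 XOR 0 = 1
= 1100001010000001


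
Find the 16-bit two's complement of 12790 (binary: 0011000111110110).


Original: 0011000111110110
Step 1 - Invert all bits: 1100111000001001
Step 2 - Add 1: 1100111000001001 + 1
= 1100111000001010 (represents -12790)


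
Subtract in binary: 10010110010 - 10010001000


Align and subtract column by column (LSB to MSB, borrowing when needed):
  10010110010
- 10010001000
  -----------
  col 0: (0 - 0 borrow-in) - 0 → 0 - 0 = 0, borrow out 0
  col 1: (1 - 0 borrow-in) - 0 → 1 - 0 = 1, borrow out 0
  col 2: (0 - 0 borrow-in) - 0 → 0 - 0 = 0, borrow out 0
  col 3: (0 - 0 borrow-in) - 1 → borrow from next column: (0+2) - 1 = 1, borrow out 1
  col 4: (1 - 1 borrow-in) - 0 → 0 - 0 = 0, borrow out 0
  col 5: (1 - 0 borrow-in) - 0 → 1 - 0 = 1, borrow out 0
  col 6: (0 - 0 borrow-in) - 0 → 0 - 0 = 0, borrow out 0
  col 7: (1 - 0 borrow-in) - 1 → 1 - 1 = 0, borrow out 0
  col 8: (0 - 0 borrow-in) - 0 → 0 - 0 = 0, borrow out 0
  col 9: (0 - 0 borrow-in) - 0 → 0 - 0 = 0, borrow out 0
  col 10: (1 - 0 borrow-in) - 1 → 1 - 1 = 0, borrow out 0
Reading bits MSB→LSB: 00000101010
Strip leading zeros: 101010
= 101010


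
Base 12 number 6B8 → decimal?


Positional values (base 12):
  8 × 12^0 = 8 × 1 = 8
  B × 12^1 = 11 × 12 = 132
  6 × 12^2 = 6 × 144 = 864
Sum = 8 + 132 + 864
= 1004


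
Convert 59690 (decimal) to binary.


Divide by 2 repeatedly:
59690 ÷ 2 = 29845 remainder 0
29845 ÷ 2 = 14922 remainder 1
14922 ÷ 2 = 7461 remainder 0
7461 ÷ 2 = 3730 remainder 1
3730 ÷ 2 = 1865 remainder 0
1865 ÷ 2 = 932 remainder 1
932 ÷ 2 = 466 remainder 0
466 ÷ 2 = 233 remainder 0
233 ÷ 2 = 116 remainder 1
116 ÷ 2 = 58 remainder 0
58 ÷ 2 = 29 remainder 0
29 ÷ 2 = 14 remainder 1
14 ÷ 2 = 7 remainder 0
7 ÷ 2 = 3 remainder 1
3 ÷ 2 = 1 remainder 1
1 ÷ 2 = 0 remainder 1
Reading remainders bottom-up:
= 1110100100101010


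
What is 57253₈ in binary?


Each octal digit → 3 binary bits:
  5 = 101
  7 = 111
  2 = 010
  5 = 101
  3 = 011
Concatenate: 101 111 010 101 011
= 101111010101011


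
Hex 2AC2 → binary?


Each hex digit → 4 binary bits:
  2 = 0010
  A = 1010
  C = 1100
  2 = 0010
Concatenate: 0010 1010 1100 0010
= 0010101011000010


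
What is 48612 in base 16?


Divide by 16 repeatedly:
48612 ÷ 16 = 3038 remainder 4 (4)
3038 ÷ 16 = 189 remainder 14 (E)
189 ÷ 16 = 11 remainder 13 (D)
11 ÷ 16 = 0 remainder 11 (B)
Reading remainders bottom-up:
= 0xBDE4


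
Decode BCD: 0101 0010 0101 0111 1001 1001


Each 4-bit group → digit:
  0101 → 5
  0010 → 2
  0101 → 5
  0111 → 7
  1001 → 9
  1001 → 9
= 525799


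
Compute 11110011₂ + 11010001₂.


Align and add column by column (LSB to MSB, carry propagating):
  011110011
+ 011010001
  ---------
  col 0: 1 + 1 + 0 (carry in) = 2 → bit 0, carry out 1
  col 1: 1 + 0 + 1 (carry in) = 2 → bit 0, carry out 1
  col 2: 0 + 0 + 1 (carry in) = 1 → bit 1, carry out 0
  col 3: 0 + 0 + 0 (carry in) = 0 → bit 0, carry out 0
  col 4: 1 + 1 + 0 (carry in) = 2 → bit 0, carry out 1
  col 5: 1 + 0 + 1 (carry in) = 2 → bit 0, carry out 1
  col 6: 1 + 1 + 1 (carry in) = 3 → bit 1, carry out 1
  col 7: 1 + 1 + 1 (carry in) = 3 → bit 1, carry out 1
  col 8: 0 + 0 + 1 (carry in) = 1 → bit 1, carry out 0
Reading bits MSB→LSB: 111000100
Strip leading zeros: 111000100
= 111000100


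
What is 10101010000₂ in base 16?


Group into 4-bit nibbles: 010101010000
  0101 = 5
  0101 = 5
  0000 = 0
= 0x550


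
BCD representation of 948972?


Each digit → 4-bit binary:
  9 → 1001
  4 → 0100
  8 → 1000
  9 → 1001
  7 → 0111
  2 → 0010
= 1001 0100 1000 1001 0111 0010


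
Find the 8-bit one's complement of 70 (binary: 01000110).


Original: 01000110
Invert all bits:
  bit 0: 0 → 1
  bit 1: 1 → 0
  bit 2: 0 → 1
  bit 3: 0 → 1
  bit 4: 0 → 1
  bit 5: 1 → 0
  bit 6: 1 → 0
  bit 7: 0 → 1
= 10111001


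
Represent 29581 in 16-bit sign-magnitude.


Sign bit: 0 (positive)
Magnitude: 29581 = 111001110001101
= 0111001110001101


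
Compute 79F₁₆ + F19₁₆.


Align and add column by column (LSB to MSB, each column mod 16 with carry):
  079F
+ 0F19
  ----
  col 0: F(15) + 9(9) + 0 (carry in) = 24 → 8(8), carry out 1
  col 1: 9(9) + 1(1) + 1 (carry in) = 11 → B(11), carry out 0
  col 2: 7(7) + F(15) + 0 (carry in) = 22 → 6(6), carry out 1
  col 3: 0(0) + 0(0) + 1 (carry in) = 1 → 1(1), carry out 0
Reading digits MSB→LSB: 16B8
Strip leading zeros: 16B8
= 0x16B8


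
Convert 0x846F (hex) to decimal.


Positional values:
Position 0: F × 16^0 = 15 × 1 = 15
Position 1: 6 × 16^1 = 6 × 16 = 96
Position 2: 4 × 16^2 = 4 × 256 = 1024
Position 3: 8 × 16^3 = 8 × 4096 = 32768
Sum = 15 + 96 + 1024 + 32768
= 33903


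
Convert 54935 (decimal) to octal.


Divide by 8 repeatedly:
54935 ÷ 8 = 6866 remainder 7
6866 ÷ 8 = 858 remainder 2
858 ÷ 8 = 107 remainder 2
107 ÷ 8 = 13 remainder 3
13 ÷ 8 = 1 remainder 5
1 ÷ 8 = 0 remainder 1
Reading remainders bottom-up:
= 0o153227


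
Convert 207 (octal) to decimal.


Positional values:
Position 0: 7 × 8^0 = 7
Position 1: 0 × 8^1 = 0
Position 2: 2 × 8^2 = 128
Sum = 7 + 0 + 128
= 135


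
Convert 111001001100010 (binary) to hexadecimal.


Group into 4-bit nibbles: 0111001001100010
  0111 = 7
  0010 = 2
  0110 = 6
  0010 = 2
= 0x7262


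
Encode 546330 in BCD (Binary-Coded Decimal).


Each digit → 4-bit binary:
  5 → 0101
  4 → 0100
  6 → 0110
  3 → 0011
  3 → 0011
  0 → 0000
= 0101 0100 0110 0011 0011 0000


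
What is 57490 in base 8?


Divide by 8 repeatedly:
57490 ÷ 8 = 7186 remainder 2
7186 ÷ 8 = 898 remainder 2
898 ÷ 8 = 112 remainder 2
112 ÷ 8 = 14 remainder 0
14 ÷ 8 = 1 remainder 6
1 ÷ 8 = 0 remainder 1
Reading remainders bottom-up:
= 0o160222


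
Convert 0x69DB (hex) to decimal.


Positional values:
Position 0: B × 16^0 = 11 × 1 = 11
Position 1: D × 16^1 = 13 × 16 = 208
Position 2: 9 × 16^2 = 9 × 256 = 2304
Position 3: 6 × 16^3 = 6 × 4096 = 24576
Sum = 11 + 208 + 2304 + 24576
= 27099


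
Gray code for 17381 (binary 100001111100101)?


Binary: 100001111100101
Gray code: G = B XOR (B >> 1)
B >> 1 = 010000111110010
100001111100101 XOR 010000111110010:
  1 XOR 0 = 1
  0 XOR 1 = 1
  0 XOR 0 = 0
  0 XOR 0 = 0
  0 XOR 0 = 0
  1 XOR 0 = 1
  1 XOR 1 = 0
  1 XOR 1 = 0
  1 XOR 1 = 0
  1 XOR 1 = 0
  0 XOR 1 = 1
  0 XOR 0 = 0
  1 XOR 0 = 1
  0 XOR 1 = 1
  1 XOR 0 = 1
= 110001000010111


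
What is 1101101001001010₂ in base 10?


Positional values:
Bit 1: 1 × 2^1 = 2
Bit 3: 1 × 2^3 = 8
Bit 6: 1 × 2^6 = 64
Bit 9: 1 × 2^9 = 512
Bit 11: 1 × 2^11 = 2048
Bit 12: 1 × 2^12 = 4096
Bit 14: 1 × 2^14 = 16384
Bit 15: 1 × 2^15 = 32768
Sum = 2 + 8 + 64 + 512 + 2048 + 4096 + 16384 + 32768
= 55882


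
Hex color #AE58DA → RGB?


Hex: #AE58DA
R = AE₁₆ = 174
G = 58₁₆ = 88
B = DA₁₆ = 218
= RGB(174, 88, 218)


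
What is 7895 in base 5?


Divide by 5 repeatedly:
7895 ÷ 5 = 1579 remainder 0
1579 ÷ 5 = 315 remainder 4
315 ÷ 5 = 63 remainder 0
63 ÷ 5 = 12 remainder 3
12 ÷ 5 = 2 remainder 2
2 ÷ 5 = 0 remainder 2
Reading remainders bottom-up:
= 223040


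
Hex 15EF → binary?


Each hex digit → 4 binary bits:
  1 = 0001
  5 = 0101
  E = 1110
  F = 1111
Concatenate: 0001 0101 1110 1111
= 0001010111101111


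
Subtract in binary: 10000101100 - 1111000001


Align and subtract column by column (LSB to MSB, borrowing when needed):
  10000101100
- 01111000001
  -----------
  col 0: (0 - 0 borrow-in) - 1 → borrow from next column: (0+2) - 1 = 1, borrow out 1
  col 1: (0 - 1 borrow-in) - 0 → borrow from next column: (-1+2) - 0 = 1, borrow out 1
  col 2: (1 - 1 borrow-in) - 0 → 0 - 0 = 0, borrow out 0
  col 3: (1 - 0 borrow-in) - 0 → 1 - 0 = 1, borrow out 0
  col 4: (0 - 0 borrow-in) - 0 → 0 - 0 = 0, borrow out 0
  col 5: (1 - 0 borrow-in) - 0 → 1 - 0 = 1, borrow out 0
  col 6: (0 - 0 borrow-in) - 1 → borrow from next column: (0+2) - 1 = 1, borrow out 1
  col 7: (0 - 1 borrow-in) - 1 → borrow from next column: (-1+2) - 1 = 0, borrow out 1
  col 8: (0 - 1 borrow-in) - 1 → borrow from next column: (-1+2) - 1 = 0, borrow out 1
  col 9: (0 - 1 borrow-in) - 1 → borrow from next column: (-1+2) - 1 = 0, borrow out 1
  col 10: (1 - 1 borrow-in) - 0 → 0 - 0 = 0, borrow out 0
Reading bits MSB→LSB: 00001101011
Strip leading zeros: 1101011
= 1101011


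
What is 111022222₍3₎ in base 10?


Positional values (base 3):
  2 × 3^0 = 2 × 1 = 2
  2 × 3^1 = 2 × 3 = 6
  2 × 3^2 = 2 × 9 = 18
  2 × 3^3 = 2 × 27 = 54
  2 × 3^4 = 2 × 81 = 162
  0 × 3^5 = 0 × 243 = 0
  1 × 3^6 = 1 × 729 = 729
  1 × 3^7 = 1 × 2187 = 2187
  1 × 3^8 = 1 × 6561 = 6561
Sum = 2 + 6 + 18 + 54 + 162 + 0 + 729 + 2187 + 6561
= 9719


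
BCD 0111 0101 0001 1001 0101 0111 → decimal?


Each 4-bit group → digit:
  0111 → 7
  0101 → 5
  0001 → 1
  1001 → 9
  0101 → 5
  0111 → 7
= 751957


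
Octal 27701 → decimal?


Positional values:
Position 0: 1 × 8^0 = 1
Position 1: 0 × 8^1 = 0
Position 2: 7 × 8^2 = 448
Position 3: 7 × 8^3 = 3584
Position 4: 2 × 8^4 = 8192
Sum = 1 + 0 + 448 + 3584 + 8192
= 12225


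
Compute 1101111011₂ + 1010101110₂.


Align and add column by column (LSB to MSB, carry propagating):
  01101111011
+ 01010101110
  -----------
  col 0: 1 + 0 + 0 (carry in) = 1 → bit 1, carry out 0
  col 1: 1 + 1 + 0 (carry in) = 2 → bit 0, carry out 1
  col 2: 0 + 1 + 1 (carry in) = 2 → bit 0, carry out 1
  col 3: 1 + 1 + 1 (carry in) = 3 → bit 1, carry out 1
  col 4: 1 + 0 + 1 (carry in) = 2 → bit 0, carry out 1
  col 5: 1 + 1 + 1 (carry in) = 3 → bit 1, carry out 1
  col 6: 1 + 0 + 1 (carry in) = 2 → bit 0, carry out 1
  col 7: 0 + 1 + 1 (carry in) = 2 → bit 0, carry out 1
  col 8: 1 + 0 + 1 (carry in) = 2 → bit 0, carry out 1
  col 9: 1 + 1 + 1 (carry in) = 3 → bit 1, carry out 1
  col 10: 0 + 0 + 1 (carry in) = 1 → bit 1, carry out 0
Reading bits MSB→LSB: 11000101001
Strip leading zeros: 11000101001
= 11000101001


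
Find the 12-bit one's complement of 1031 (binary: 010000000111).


Original: 010000000111
Invert all bits:
  bit 0: 0 → 1
  bit 1: 1 → 0
  bit 2: 0 → 1
  bit 3: 0 → 1
  bit 4: 0 → 1
  bit 5: 0 → 1
  bit 6: 0 → 1
  bit 7: 0 → 1
  bit 8: 0 → 1
  bit 9: 1 → 0
  bit 10: 1 → 0
  bit 11: 1 → 0
= 101111111000


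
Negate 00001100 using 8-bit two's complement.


Original: 00001100
Step 1 - Invert all bits: 11110011
Step 2 - Add 1: 11110011 + 1
= 11110100 (represents -12)


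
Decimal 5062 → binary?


Divide by 2 repeatedly:
5062 ÷ 2 = 2531 remainder 0
2531 ÷ 2 = 1265 remainder 1
1265 ÷ 2 = 632 remainder 1
632 ÷ 2 = 316 remainder 0
316 ÷ 2 = 158 remainder 0
158 ÷ 2 = 79 remainder 0
79 ÷ 2 = 39 remainder 1
39 ÷ 2 = 19 remainder 1
19 ÷ 2 = 9 remainder 1
9 ÷ 2 = 4 remainder 1
4 ÷ 2 = 2 remainder 0
2 ÷ 2 = 1 remainder 0
1 ÷ 2 = 0 remainder 1
Reading remainders bottom-up:
= 1001111000110


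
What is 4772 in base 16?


Divide by 16 repeatedly:
4772 ÷ 16 = 298 remainder 4 (4)
298 ÷ 16 = 18 remainder 10 (A)
18 ÷ 16 = 1 remainder 2 (2)
1 ÷ 16 = 0 remainder 1 (1)
Reading remainders bottom-up:
= 0x12A4


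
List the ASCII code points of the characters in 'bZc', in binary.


String: 'bZc'  (3 characters)
Per-character ASCII lookup:
  'b': lowercase starts at 97: 'b' = 97 + 1 = 98 → 1100010
  'Z': uppercase starts at 65: 'Z' = 65 + 25 = 90 → 1011010
  'c': lowercase starts at 97: 'c' = 97 + 2 = 99 → 1100011
= 1100010 1011010 1100011


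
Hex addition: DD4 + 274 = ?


Align and add column by column (LSB to MSB, each column mod 16 with carry):
  0DD4
+ 0274
  ----
  col 0: 4(4) + 4(4) + 0 (carry in) = 8 → 8(8), carry out 0
  col 1: D(13) + 7(7) + 0 (carry in) = 20 → 4(4), carry out 1
  col 2: D(13) + 2(2) + 1 (carry in) = 16 → 0(0), carry out 1
  col 3: 0(0) + 0(0) + 1 (carry in) = 1 → 1(1), carry out 0
Reading digits MSB→LSB: 1048
Strip leading zeros: 1048
= 0x1048


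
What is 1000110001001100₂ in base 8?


Group into 3-bit groups: 001000110001001100
  001 = 1
  000 = 0
  110 = 6
  001 = 1
  001 = 1
  100 = 4
= 0o106114


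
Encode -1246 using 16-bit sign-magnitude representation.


Sign bit: 1 (negative)
Magnitude: 1246 = 000010011011110
= 1000010011011110


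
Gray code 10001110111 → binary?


Gray code: 10001110111
MSB stays the same: 1
Each subsequent bit = prev_binary XOR current_gray:
  B[1] = 1 XOR 0 = 1
  B[2] = 1 XOR 0 = 1
  B[3] = 1 XOR 0 = 1
  B[4] = 1 XOR 1 = 0
  B[5] = 0 XOR 1 = 1
  B[6] = 1 XOR 1 = 0
  B[7] = 0 XOR 0 = 0
  B[8] = 0 XOR 1 = 1
  B[9] = 1 XOR 1 = 0
  B[10] = 0 XOR 1 = 1
= 11110100101 (1957 decimal)


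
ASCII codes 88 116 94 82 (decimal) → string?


Codes (decimal): 88 116 94 82
Per-code ASCII lookup:
  88  (range 65-90: uppercase, 88 - 65 = 23) → 'X'
  116  (range 97-122: lowercase, 116 - 97 = 19) → 't'
  94  (special character) → '^'
  82  (range 65-90: uppercase, 82 - 65 = 17) → 'R'
= 'Xt^R'


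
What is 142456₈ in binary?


Each octal digit → 3 binary bits:
  1 = 001
  4 = 100
  2 = 010
  4 = 100
  5 = 101
  6 = 110
Concatenate: 001 100 010 100 101 110
= 001100010100101110


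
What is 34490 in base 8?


Divide by 8 repeatedly:
34490 ÷ 8 = 4311 remainder 2
4311 ÷ 8 = 538 remainder 7
538 ÷ 8 = 67 remainder 2
67 ÷ 8 = 8 remainder 3
8 ÷ 8 = 1 remainder 0
1 ÷ 8 = 0 remainder 1
Reading remainders bottom-up:
= 0o103272


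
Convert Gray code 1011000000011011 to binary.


Gray code: 1011000000011011
MSB stays the same: 1
Each subsequent bit = prev_binary XOR current_gray:
  B[1] = 1 XOR 0 = 1
  B[2] = 1 XOR 1 = 0
  B[3] = 0 XOR 1 = 1
  B[4] = 1 XOR 0 = 1
  B[5] = 1 XOR 0 = 1
  B[6] = 1 XOR 0 = 1
  B[7] = 1 XOR 0 = 1
  B[8] = 1 XOR 0 = 1
  B[9] = 1 XOR 0 = 1
  B[10] = 1 XOR 0 = 1
  B[11] = 1 XOR 1 = 0
  B[12] = 0 XOR 1 = 1
  B[13] = 1 XOR 0 = 1
  B[14] = 1 XOR 1 = 0
  B[15] = 0 XOR 1 = 1
= 1101111111101101 (57325 decimal)


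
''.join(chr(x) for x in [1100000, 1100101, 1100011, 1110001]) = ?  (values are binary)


Codes (binary): 1100000 1100101 1100011 1110001
Per-code ASCII lookup:
  1100000 = 96  (special character) → '`'
  1100101 = 101  (range 97-122: lowercase, 101 - 97 = 4) → 'e'
  1100011 = 99  (range 97-122: lowercase, 99 - 97 = 2) → 'c'
  1110001 = 113  (range 97-122: lowercase, 113 - 97 = 16) → 'q'
= '`ecq'


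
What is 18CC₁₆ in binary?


Each hex digit → 4 binary bits:
  1 = 0001
  8 = 1000
  C = 1100
  C = 1100
Concatenate: 0001 1000 1100 1100
= 0001100011001100


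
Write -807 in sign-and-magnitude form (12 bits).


Sign bit: 1 (negative)
Magnitude: 807 = 01100100111
= 101100100111


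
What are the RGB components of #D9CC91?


Hex: #D9CC91
R = D9₁₆ = 217
G = CC₁₆ = 204
B = 91₁₆ = 145
= RGB(217, 204, 145)


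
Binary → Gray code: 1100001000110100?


Binary: 1100001000110100
Gray code: G = B XOR (B >> 1)
B >> 1 = 0110000100011010
1100001000110100 XOR 0110000100011010:
  1 XOR 0 = 1
  1 XOR 1 = 0
  0 XOR 1 = 1
  0 XOR 0 = 0
  0 XOR 0 = 0
  0 XOR 0 = 0
  1 XOR 0 = 1
  0 XOR 1 = 1
  0 XOR 0 = 0
  0 XOR 0 = 0
  1 XOR 0 = 1
  1 XOR 1 = 0
  0 XOR 1 = 1
  1 XOR 0 = 1
  0 XOR 1 = 1
  0 XOR 0 = 0
= 1010001100101110


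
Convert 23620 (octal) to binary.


Each octal digit → 3 binary bits:
  2 = 010
  3 = 011
  6 = 110
  2 = 010
  0 = 000
Concatenate: 010 011 110 010 000
= 010011110010000


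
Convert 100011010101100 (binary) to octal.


Group into 3-bit groups: 100011010101100
  100 = 4
  011 = 3
  010 = 2
  101 = 5
  100 = 4
= 0o43254


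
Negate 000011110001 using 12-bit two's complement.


Original: 000011110001
Step 1 - Invert all bits: 111100001110
Step 2 - Add 1: 111100001110 + 1
= 111100001111 (represents -241)


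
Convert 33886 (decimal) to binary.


Divide by 2 repeatedly:
33886 ÷ 2 = 16943 remainder 0
16943 ÷ 2 = 8471 remainder 1
8471 ÷ 2 = 4235 remainder 1
4235 ÷ 2 = 2117 remainder 1
2117 ÷ 2 = 1058 remainder 1
1058 ÷ 2 = 529 remainder 0
529 ÷ 2 = 264 remainder 1
264 ÷ 2 = 132 remainder 0
132 ÷ 2 = 66 remainder 0
66 ÷ 2 = 33 remainder 0
33 ÷ 2 = 16 remainder 1
16 ÷ 2 = 8 remainder 0
8 ÷ 2 = 4 remainder 0
4 ÷ 2 = 2 remainder 0
2 ÷ 2 = 1 remainder 0
1 ÷ 2 = 0 remainder 1
Reading remainders bottom-up:
= 1000010001011110


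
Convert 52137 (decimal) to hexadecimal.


Divide by 16 repeatedly:
52137 ÷ 16 = 3258 remainder 9 (9)
3258 ÷ 16 = 203 remainder 10 (A)
203 ÷ 16 = 12 remainder 11 (B)
12 ÷ 16 = 0 remainder 12 (C)
Reading remainders bottom-up:
= 0xCBA9


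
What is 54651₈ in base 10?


Positional values:
Position 0: 1 × 8^0 = 1
Position 1: 5 × 8^1 = 40
Position 2: 6 × 8^2 = 384
Position 3: 4 × 8^3 = 2048
Position 4: 5 × 8^4 = 20480
Sum = 1 + 40 + 384 + 2048 + 20480
= 22953


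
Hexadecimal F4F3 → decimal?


Positional values:
Position 0: 3 × 16^0 = 3 × 1 = 3
Position 1: F × 16^1 = 15 × 16 = 240
Position 2: 4 × 16^2 = 4 × 256 = 1024
Position 3: F × 16^3 = 15 × 4096 = 61440
Sum = 3 + 240 + 1024 + 61440
= 62707


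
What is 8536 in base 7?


Divide by 7 repeatedly:
8536 ÷ 7 = 1219 remainder 3
1219 ÷ 7 = 174 remainder 1
174 ÷ 7 = 24 remainder 6
24 ÷ 7 = 3 remainder 3
3 ÷ 7 = 0 remainder 3
Reading remainders bottom-up:
= 33613


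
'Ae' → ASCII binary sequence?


String: 'Ae'  (2 characters)
Per-character ASCII lookup:
  'A': uppercase starts at 65: 'A' = 65 + 0 = 65 → 1000001
  'e': lowercase starts at 97: 'e' = 97 + 4 = 101 → 1100101
= 1000001 1100101


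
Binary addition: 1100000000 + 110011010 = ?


Align and add column by column (LSB to MSB, carry propagating):
  01100000000
+ 00110011010
  -----------
  col 0: 0 + 0 + 0 (carry in) = 0 → bit 0, carry out 0
  col 1: 0 + 1 + 0 (carry in) = 1 → bit 1, carry out 0
  col 2: 0 + 0 + 0 (carry in) = 0 → bit 0, carry out 0
  col 3: 0 + 1 + 0 (carry in) = 1 → bit 1, carry out 0
  col 4: 0 + 1 + 0 (carry in) = 1 → bit 1, carry out 0
  col 5: 0 + 0 + 0 (carry in) = 0 → bit 0, carry out 0
  col 6: 0 + 0 + 0 (carry in) = 0 → bit 0, carry out 0
  col 7: 0 + 1 + 0 (carry in) = 1 → bit 1, carry out 0
  col 8: 1 + 1 + 0 (carry in) = 2 → bit 0, carry out 1
  col 9: 1 + 0 + 1 (carry in) = 2 → bit 0, carry out 1
  col 10: 0 + 0 + 1 (carry in) = 1 → bit 1, carry out 0
Reading bits MSB→LSB: 10010011010
Strip leading zeros: 10010011010
= 10010011010


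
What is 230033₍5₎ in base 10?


Positional values (base 5):
  3 × 5^0 = 3 × 1 = 3
  3 × 5^1 = 3 × 5 = 15
  0 × 5^2 = 0 × 25 = 0
  0 × 5^3 = 0 × 125 = 0
  3 × 5^4 = 3 × 625 = 1875
  2 × 5^5 = 2 × 3125 = 6250
Sum = 3 + 15 + 0 + 0 + 1875 + 6250
= 8143


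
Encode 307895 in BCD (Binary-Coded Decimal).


Each digit → 4-bit binary:
  3 → 0011
  0 → 0000
  7 → 0111
  8 → 1000
  9 → 1001
  5 → 0101
= 0011 0000 0111 1000 1001 0101


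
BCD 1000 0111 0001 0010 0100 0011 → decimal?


Each 4-bit group → digit:
  1000 → 8
  0111 → 7
  0001 → 1
  0010 → 2
  0100 → 4
  0011 → 3
= 871243


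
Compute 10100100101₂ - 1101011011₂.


Align and subtract column by column (LSB to MSB, borrowing when needed):
  10100100101
- 01101011011
  -----------
  col 0: (1 - 0 borrow-in) - 1 → 1 - 1 = 0, borrow out 0
  col 1: (0 - 0 borrow-in) - 1 → borrow from next column: (0+2) - 1 = 1, borrow out 1
  col 2: (1 - 1 borrow-in) - 0 → 0 - 0 = 0, borrow out 0
  col 3: (0 - 0 borrow-in) - 1 → borrow from next column: (0+2) - 1 = 1, borrow out 1
  col 4: (0 - 1 borrow-in) - 1 → borrow from next column: (-1+2) - 1 = 0, borrow out 1
  col 5: (1 - 1 borrow-in) - 0 → 0 - 0 = 0, borrow out 0
  col 6: (0 - 0 borrow-in) - 1 → borrow from next column: (0+2) - 1 = 1, borrow out 1
  col 7: (0 - 1 borrow-in) - 0 → borrow from next column: (-1+2) - 0 = 1, borrow out 1
  col 8: (1 - 1 borrow-in) - 1 → borrow from next column: (0+2) - 1 = 1, borrow out 1
  col 9: (0 - 1 borrow-in) - 1 → borrow from next column: (-1+2) - 1 = 0, borrow out 1
  col 10: (1 - 1 borrow-in) - 0 → 0 - 0 = 0, borrow out 0
Reading bits MSB→LSB: 00111001010
Strip leading zeros: 111001010
= 111001010


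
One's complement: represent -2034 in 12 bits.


Original: 011111110010
Invert all bits:
  bit 0: 0 → 1
  bit 1: 1 → 0
  bit 2: 1 → 0
  bit 3: 1 → 0
  bit 4: 1 → 0
  bit 5: 1 → 0
  bit 6: 1 → 0
  bit 7: 1 → 0
  bit 8: 0 → 1
  bit 9: 0 → 1
  bit 10: 1 → 0
  bit 11: 0 → 1
= 100000001101


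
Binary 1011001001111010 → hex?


Group into 4-bit nibbles: 1011001001111010
  1011 = B
  0010 = 2
  0111 = 7
  1010 = A
= 0xB27A


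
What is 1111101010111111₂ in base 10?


Positional values:
Bit 0: 1 × 2^0 = 1
Bit 1: 1 × 2^1 = 2
Bit 2: 1 × 2^2 = 4
Bit 3: 1 × 2^3 = 8
Bit 4: 1 × 2^4 = 16
Bit 5: 1 × 2^5 = 32
Bit 7: 1 × 2^7 = 128
Bit 9: 1 × 2^9 = 512
Bit 11: 1 × 2^11 = 2048
Bit 12: 1 × 2^12 = 4096
Bit 13: 1 × 2^13 = 8192
Bit 14: 1 × 2^14 = 16384
Bit 15: 1 × 2^15 = 32768
Sum = 1 + 2 + 4 + 8 + 16 + 32 + 128 + 512 + 2048 + 4096 + 8192 + 16384 + 32768
= 64191


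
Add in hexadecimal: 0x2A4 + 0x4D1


Align and add column by column (LSB to MSB, each column mod 16 with carry):
  02A4
+ 04D1
  ----
  col 0: 4(4) + 1(1) + 0 (carry in) = 5 → 5(5), carry out 0
  col 1: A(10) + D(13) + 0 (carry in) = 23 → 7(7), carry out 1
  col 2: 2(2) + 4(4) + 1 (carry in) = 7 → 7(7), carry out 0
  col 3: 0(0) + 0(0) + 0 (carry in) = 0 → 0(0), carry out 0
Reading digits MSB→LSB: 0775
Strip leading zeros: 775
= 0x775


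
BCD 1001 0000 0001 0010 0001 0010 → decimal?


Each 4-bit group → digit:
  1001 → 9
  0000 → 0
  0001 → 1
  0010 → 2
  0001 → 1
  0010 → 2
= 901212


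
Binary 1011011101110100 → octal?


Group into 3-bit groups: 001011011101110100
  001 = 1
  011 = 3
  011 = 3
  101 = 5
  110 = 6
  100 = 4
= 0o133564


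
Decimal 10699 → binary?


Divide by 2 repeatedly:
10699 ÷ 2 = 5349 remainder 1
5349 ÷ 2 = 2674 remainder 1
2674 ÷ 2 = 1337 remainder 0
1337 ÷ 2 = 668 remainder 1
668 ÷ 2 = 334 remainder 0
334 ÷ 2 = 167 remainder 0
167 ÷ 2 = 83 remainder 1
83 ÷ 2 = 41 remainder 1
41 ÷ 2 = 20 remainder 1
20 ÷ 2 = 10 remainder 0
10 ÷ 2 = 5 remainder 0
5 ÷ 2 = 2 remainder 1
2 ÷ 2 = 1 remainder 0
1 ÷ 2 = 0 remainder 1
Reading remainders bottom-up:
= 10100111001011


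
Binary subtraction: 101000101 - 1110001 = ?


Align and subtract column by column (LSB to MSB, borrowing when needed):
  101000101
- 001110001
  ---------
  col 0: (1 - 0 borrow-in) - 1 → 1 - 1 = 0, borrow out 0
  col 1: (0 - 0 borrow-in) - 0 → 0 - 0 = 0, borrow out 0
  col 2: (1 - 0 borrow-in) - 0 → 1 - 0 = 1, borrow out 0
  col 3: (0 - 0 borrow-in) - 0 → 0 - 0 = 0, borrow out 0
  col 4: (0 - 0 borrow-in) - 1 → borrow from next column: (0+2) - 1 = 1, borrow out 1
  col 5: (0 - 1 borrow-in) - 1 → borrow from next column: (-1+2) - 1 = 0, borrow out 1
  col 6: (1 - 1 borrow-in) - 1 → borrow from next column: (0+2) - 1 = 1, borrow out 1
  col 7: (0 - 1 borrow-in) - 0 → borrow from next column: (-1+2) - 0 = 1, borrow out 1
  col 8: (1 - 1 borrow-in) - 0 → 0 - 0 = 0, borrow out 0
Reading bits MSB→LSB: 011010100
Strip leading zeros: 11010100
= 11010100


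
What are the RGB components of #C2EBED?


Hex: #C2EBED
R = C2₁₆ = 194
G = EB₁₆ = 235
B = ED₁₆ = 237
= RGB(194, 235, 237)


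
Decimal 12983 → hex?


Divide by 16 repeatedly:
12983 ÷ 16 = 811 remainder 7 (7)
811 ÷ 16 = 50 remainder 11 (B)
50 ÷ 16 = 3 remainder 2 (2)
3 ÷ 16 = 0 remainder 3 (3)
Reading remainders bottom-up:
= 0x32B7


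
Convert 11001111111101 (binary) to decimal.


Positional values:
Bit 0: 1 × 2^0 = 1
Bit 2: 1 × 2^2 = 4
Bit 3: 1 × 2^3 = 8
Bit 4: 1 × 2^4 = 16
Bit 5: 1 × 2^5 = 32
Bit 6: 1 × 2^6 = 64
Bit 7: 1 × 2^7 = 128
Bit 8: 1 × 2^8 = 256
Bit 9: 1 × 2^9 = 512
Bit 12: 1 × 2^12 = 4096
Bit 13: 1 × 2^13 = 8192
Sum = 1 + 4 + 8 + 16 + 32 + 64 + 128 + 256 + 512 + 4096 + 8192
= 13309


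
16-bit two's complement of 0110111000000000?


Original: 0110111000000000
Step 1 - Invert all bits: 1001000111111111
Step 2 - Add 1: 1001000111111111 + 1
= 1001001000000000 (represents -28160)


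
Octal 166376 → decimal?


Positional values:
Position 0: 6 × 8^0 = 6
Position 1: 7 × 8^1 = 56
Position 2: 3 × 8^2 = 192
Position 3: 6 × 8^3 = 3072
Position 4: 6 × 8^4 = 24576
Position 5: 1 × 8^5 = 32768
Sum = 6 + 56 + 192 + 3072 + 24576 + 32768
= 60670


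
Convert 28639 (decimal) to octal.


Divide by 8 repeatedly:
28639 ÷ 8 = 3579 remainder 7
3579 ÷ 8 = 447 remainder 3
447 ÷ 8 = 55 remainder 7
55 ÷ 8 = 6 remainder 7
6 ÷ 8 = 0 remainder 6
Reading remainders bottom-up:
= 0o67737


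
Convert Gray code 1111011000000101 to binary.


Gray code: 1111011000000101
MSB stays the same: 1
Each subsequent bit = prev_binary XOR current_gray:
  B[1] = 1 XOR 1 = 0
  B[2] = 0 XOR 1 = 1
  B[3] = 1 XOR 1 = 0
  B[4] = 0 XOR 0 = 0
  B[5] = 0 XOR 1 = 1
  B[6] = 1 XOR 1 = 0
  B[7] = 0 XOR 0 = 0
  B[8] = 0 XOR 0 = 0
  B[9] = 0 XOR 0 = 0
  B[10] = 0 XOR 0 = 0
  B[11] = 0 XOR 0 = 0
  B[12] = 0 XOR 0 = 0
  B[13] = 0 XOR 1 = 1
  B[14] = 1 XOR 0 = 1
  B[15] = 1 XOR 1 = 0
= 1010010000000110 (41990 decimal)


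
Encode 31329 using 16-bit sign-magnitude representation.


Sign bit: 0 (positive)
Magnitude: 31329 = 111101001100001
= 0111101001100001


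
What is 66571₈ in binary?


Each octal digit → 3 binary bits:
  6 = 110
  6 = 110
  5 = 101
  7 = 111
  1 = 001
Concatenate: 110 110 101 111 001
= 110110101111001


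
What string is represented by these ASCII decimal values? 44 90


Codes (decimal): 44 90
Per-code ASCII lookup:
  44  (special character) → ','
  90  (range 65-90: uppercase, 90 - 65 = 25) → 'Z'
= ',Z'


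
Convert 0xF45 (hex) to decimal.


Positional values:
Position 0: 5 × 16^0 = 5 × 1 = 5
Position 1: 4 × 16^1 = 4 × 16 = 64
Position 2: F × 16^2 = 15 × 256 = 3840
Sum = 5 + 64 + 3840
= 3909


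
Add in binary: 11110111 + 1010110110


Align and add column by column (LSB to MSB, carry propagating):
  00011110111
+ 01010110110
  -----------
  col 0: 1 + 0 + 0 (carry in) = 1 → bit 1, carry out 0
  col 1: 1 + 1 + 0 (carry in) = 2 → bit 0, carry out 1
  col 2: 1 + 1 + 1 (carry in) = 3 → bit 1, carry out 1
  col 3: 0 + 0 + 1 (carry in) = 1 → bit 1, carry out 0
  col 4: 1 + 1 + 0 (carry in) = 2 → bit 0, carry out 1
  col 5: 1 + 1 + 1 (carry in) = 3 → bit 1, carry out 1
  col 6: 1 + 0 + 1 (carry in) = 2 → bit 0, carry out 1
  col 7: 1 + 1 + 1 (carry in) = 3 → bit 1, carry out 1
  col 8: 0 + 0 + 1 (carry in) = 1 → bit 1, carry out 0
  col 9: 0 + 1 + 0 (carry in) = 1 → bit 1, carry out 0
  col 10: 0 + 0 + 0 (carry in) = 0 → bit 0, carry out 0
Reading bits MSB→LSB: 01110101101
Strip leading zeros: 1110101101
= 1110101101


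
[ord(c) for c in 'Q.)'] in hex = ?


String: 'Q.)'  (3 characters)
Per-character ASCII lookup:
  'Q': uppercase starts at 65: 'Q' = 65 + 16 = 81 → 0x51
  '.': special character: '.' = 46 → 0x2E
  ')': special character: ')' = 41 → 0x29
= 0x51 0x2E 0x29


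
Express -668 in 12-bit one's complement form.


Original: 001010011100
Invert all bits:
  bit 0: 0 → 1
  bit 1: 0 → 1
  bit 2: 1 → 0
  bit 3: 0 → 1
  bit 4: 1 → 0
  bit 5: 0 → 1
  bit 6: 0 → 1
  bit 7: 1 → 0
  bit 8: 1 → 0
  bit 9: 1 → 0
  bit 10: 0 → 1
  bit 11: 0 → 1
= 110101100011


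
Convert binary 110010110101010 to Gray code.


Binary: 110010110101010
Gray code: G = B XOR (B >> 1)
B >> 1 = 011001011010101
110010110101010 XOR 011001011010101:
  1 XOR 0 = 1
  1 XOR 1 = 0
  0 XOR 1 = 1
  0 XOR 0 = 0
  1 XOR 0 = 1
  0 XOR 1 = 1
  1 XOR 0 = 1
  1 XOR 1 = 0
  0 XOR 1 = 1
  1 XOR 0 = 1
  0 XOR 1 = 1
  1 XOR 0 = 1
  0 XOR 1 = 1
  1 XOR 0 = 1
  0 XOR 1 = 1
= 101011101111111


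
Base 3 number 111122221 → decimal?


Positional values (base 3):
  1 × 3^0 = 1 × 1 = 1
  2 × 3^1 = 2 × 3 = 6
  2 × 3^2 = 2 × 9 = 18
  2 × 3^3 = 2 × 27 = 54
  2 × 3^4 = 2 × 81 = 162
  1 × 3^5 = 1 × 243 = 243
  1 × 3^6 = 1 × 729 = 729
  1 × 3^7 = 1 × 2187 = 2187
  1 × 3^8 = 1 × 6561 = 6561
Sum = 1 + 6 + 18 + 54 + 162 + 243 + 729 + 2187 + 6561
= 9961


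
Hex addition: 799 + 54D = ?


Align and add column by column (LSB to MSB, each column mod 16 with carry):
  0799
+ 054D
  ----
  col 0: 9(9) + D(13) + 0 (carry in) = 22 → 6(6), carry out 1
  col 1: 9(9) + 4(4) + 1 (carry in) = 14 → E(14), carry out 0
  col 2: 7(7) + 5(5) + 0 (carry in) = 12 → C(12), carry out 0
  col 3: 0(0) + 0(0) + 0 (carry in) = 0 → 0(0), carry out 0
Reading digits MSB→LSB: 0CE6
Strip leading zeros: CE6
= 0xCE6


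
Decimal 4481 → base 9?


Divide by 9 repeatedly:
4481 ÷ 9 = 497 remainder 8
497 ÷ 9 = 55 remainder 2
55 ÷ 9 = 6 remainder 1
6 ÷ 9 = 0 remainder 6
Reading remainders bottom-up:
= 6128


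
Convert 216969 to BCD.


Each digit → 4-bit binary:
  2 → 0010
  1 → 0001
  6 → 0110
  9 → 1001
  6 → 0110
  9 → 1001
= 0010 0001 0110 1001 0110 1001


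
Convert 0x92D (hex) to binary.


Each hex digit → 4 binary bits:
  9 = 1001
  2 = 0010
  D = 1101
Concatenate: 1001 0010 1101
= 100100101101


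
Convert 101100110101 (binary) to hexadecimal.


Group into 4-bit nibbles: 101100110101
  1011 = B
  0011 = 3
  0101 = 5
= 0xB35


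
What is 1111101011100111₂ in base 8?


Group into 3-bit groups: 001111101011100111
  001 = 1
  111 = 7
  101 = 5
  011 = 3
  100 = 4
  111 = 7
= 0o175347


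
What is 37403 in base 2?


Divide by 2 repeatedly:
37403 ÷ 2 = 18701 remainder 1
18701 ÷ 2 = 9350 remainder 1
9350 ÷ 2 = 4675 remainder 0
4675 ÷ 2 = 2337 remainder 1
2337 ÷ 2 = 1168 remainder 1
1168 ÷ 2 = 584 remainder 0
584 ÷ 2 = 292 remainder 0
292 ÷ 2 = 146 remainder 0
146 ÷ 2 = 73 remainder 0
73 ÷ 2 = 36 remainder 1
36 ÷ 2 = 18 remainder 0
18 ÷ 2 = 9 remainder 0
9 ÷ 2 = 4 remainder 1
4 ÷ 2 = 2 remainder 0
2 ÷ 2 = 1 remainder 0
1 ÷ 2 = 0 remainder 1
Reading remainders bottom-up:
= 1001001000011011


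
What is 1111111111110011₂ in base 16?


Group into 4-bit nibbles: 1111111111110011
  1111 = F
  1111 = F
  1111 = F
  0011 = 3
= 0xFFF3


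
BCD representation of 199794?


Each digit → 4-bit binary:
  1 → 0001
  9 → 1001
  9 → 1001
  7 → 0111
  9 → 1001
  4 → 0100
= 0001 1001 1001 0111 1001 0100


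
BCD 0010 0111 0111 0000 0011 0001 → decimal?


Each 4-bit group → digit:
  0010 → 2
  0111 → 7
  0111 → 7
  0000 → 0
  0011 → 3
  0001 → 1
= 277031


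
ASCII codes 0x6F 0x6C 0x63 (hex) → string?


Codes (hex): 0x6F 0x6C 0x63
Per-code ASCII lookup:
  0x6F = 111  (range 97-122: lowercase, 111 - 97 = 14) → 'o'
  0x6C = 108  (range 97-122: lowercase, 108 - 97 = 11) → 'l'
  0x63 = 99  (range 97-122: lowercase, 99 - 97 = 2) → 'c'
= 'olc'


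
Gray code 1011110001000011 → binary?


Gray code: 1011110001000011
MSB stays the same: 1
Each subsequent bit = prev_binary XOR current_gray:
  B[1] = 1 XOR 0 = 1
  B[2] = 1 XOR 1 = 0
  B[3] = 0 XOR 1 = 1
  B[4] = 1 XOR 1 = 0
  B[5] = 0 XOR 1 = 1
  B[6] = 1 XOR 0 = 1
  B[7] = 1 XOR 0 = 1
  B[8] = 1 XOR 0 = 1
  B[9] = 1 XOR 1 = 0
  B[10] = 0 XOR 0 = 0
  B[11] = 0 XOR 0 = 0
  B[12] = 0 XOR 0 = 0
  B[13] = 0 XOR 0 = 0
  B[14] = 0 XOR 1 = 1
  B[15] = 1 XOR 1 = 0
= 1101011110000010 (55170 decimal)


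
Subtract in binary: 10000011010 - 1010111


Align and subtract column by column (LSB to MSB, borrowing when needed):
  10000011010
- 00001010111
  -----------
  col 0: (0 - 0 borrow-in) - 1 → borrow from next column: (0+2) - 1 = 1, borrow out 1
  col 1: (1 - 1 borrow-in) - 1 → borrow from next column: (0+2) - 1 = 1, borrow out 1
  col 2: (0 - 1 borrow-in) - 1 → borrow from next column: (-1+2) - 1 = 0, borrow out 1
  col 3: (1 - 1 borrow-in) - 0 → 0 - 0 = 0, borrow out 0
  col 4: (1 - 0 borrow-in) - 1 → 1 - 1 = 0, borrow out 0
  col 5: (0 - 0 borrow-in) - 0 → 0 - 0 = 0, borrow out 0
  col 6: (0 - 0 borrow-in) - 1 → borrow from next column: (0+2) - 1 = 1, borrow out 1
  col 7: (0 - 1 borrow-in) - 0 → borrow from next column: (-1+2) - 0 = 1, borrow out 1
  col 8: (0 - 1 borrow-in) - 0 → borrow from next column: (-1+2) - 0 = 1, borrow out 1
  col 9: (0 - 1 borrow-in) - 0 → borrow from next column: (-1+2) - 0 = 1, borrow out 1
  col 10: (1 - 1 borrow-in) - 0 → 0 - 0 = 0, borrow out 0
Reading bits MSB→LSB: 01111000011
Strip leading zeros: 1111000011
= 1111000011


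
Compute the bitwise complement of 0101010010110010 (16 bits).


Original: 0101010010110010
Invert all bits:
  bit 0: 0 → 1
  bit 1: 1 → 0
  bit 2: 0 → 1
  bit 3: 1 → 0
  bit 4: 0 → 1
  bit 5: 1 → 0
  bit 6: 0 → 1
  bit 7: 0 → 1
  bit 8: 1 → 0
  bit 9: 0 → 1
  bit 10: 1 → 0
  bit 11: 1 → 0
  bit 12: 0 → 1
  bit 13: 0 → 1
  bit 14: 1 → 0
  bit 15: 0 → 1
= 1010101101001101


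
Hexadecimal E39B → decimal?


Positional values:
Position 0: B × 16^0 = 11 × 1 = 11
Position 1: 9 × 16^1 = 9 × 16 = 144
Position 2: 3 × 16^2 = 3 × 256 = 768
Position 3: E × 16^3 = 14 × 4096 = 57344
Sum = 11 + 144 + 768 + 57344
= 58267


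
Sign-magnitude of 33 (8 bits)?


Sign bit: 0 (positive)
Magnitude: 33 = 0100001
= 00100001


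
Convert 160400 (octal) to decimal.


Positional values:
Position 0: 0 × 8^0 = 0
Position 1: 0 × 8^1 = 0
Position 2: 4 × 8^2 = 256
Position 3: 0 × 8^3 = 0
Position 4: 6 × 8^4 = 24576
Position 5: 1 × 8^5 = 32768
Sum = 0 + 0 + 256 + 0 + 24576 + 32768
= 57600


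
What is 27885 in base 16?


Divide by 16 repeatedly:
27885 ÷ 16 = 1742 remainder 13 (D)
1742 ÷ 16 = 108 remainder 14 (E)
108 ÷ 16 = 6 remainder 12 (C)
6 ÷ 16 = 0 remainder 6 (6)
Reading remainders bottom-up:
= 0x6CED


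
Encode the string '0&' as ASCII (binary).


String: '0&'  (2 characters)
Per-character ASCII lookup:
  '0': digits start at 48: '0' = 48 + 0 = 48 → 110000
  '&': special character: '&' = 38 → 100110
= 110000 100110


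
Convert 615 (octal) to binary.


Each octal digit → 3 binary bits:
  6 = 110
  1 = 001
  5 = 101
Concatenate: 110 001 101
= 110001101


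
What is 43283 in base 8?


Divide by 8 repeatedly:
43283 ÷ 8 = 5410 remainder 3
5410 ÷ 8 = 676 remainder 2
676 ÷ 8 = 84 remainder 4
84 ÷ 8 = 10 remainder 4
10 ÷ 8 = 1 remainder 2
1 ÷ 8 = 0 remainder 1
Reading remainders bottom-up:
= 0o124423


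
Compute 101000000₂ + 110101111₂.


Align and add column by column (LSB to MSB, carry propagating):
  0101000000
+ 0110101111
  ----------
  col 0: 0 + 1 + 0 (carry in) = 1 → bit 1, carry out 0
  col 1: 0 + 1 + 0 (carry in) = 1 → bit 1, carry out 0
  col 2: 0 + 1 + 0 (carry in) = 1 → bit 1, carry out 0
  col 3: 0 + 1 + 0 (carry in) = 1 → bit 1, carry out 0
  col 4: 0 + 0 + 0 (carry in) = 0 → bit 0, carry out 0
  col 5: 0 + 1 + 0 (carry in) = 1 → bit 1, carry out 0
  col 6: 1 + 0 + 0 (carry in) = 1 → bit 1, carry out 0
  col 7: 0 + 1 + 0 (carry in) = 1 → bit 1, carry out 0
  col 8: 1 + 1 + 0 (carry in) = 2 → bit 0, carry out 1
  col 9: 0 + 0 + 1 (carry in) = 1 → bit 1, carry out 0
Reading bits MSB→LSB: 1011101111
Strip leading zeros: 1011101111
= 1011101111


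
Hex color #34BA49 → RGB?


Hex: #34BA49
R = 34₁₆ = 52
G = BA₁₆ = 186
B = 49₁₆ = 73
= RGB(52, 186, 73)


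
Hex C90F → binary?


Each hex digit → 4 binary bits:
  C = 1100
  9 = 1001
  0 = 0000
  F = 1111
Concatenate: 1100 1001 0000 1111
= 1100100100001111


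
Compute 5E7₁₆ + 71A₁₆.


Align and add column by column (LSB to MSB, each column mod 16 with carry):
  05E7
+ 071A
  ----
  col 0: 7(7) + A(10) + 0 (carry in) = 17 → 1(1), carry out 1
  col 1: E(14) + 1(1) + 1 (carry in) = 16 → 0(0), carry out 1
  col 2: 5(5) + 7(7) + 1 (carry in) = 13 → D(13), carry out 0
  col 3: 0(0) + 0(0) + 0 (carry in) = 0 → 0(0), carry out 0
Reading digits MSB→LSB: 0D01
Strip leading zeros: D01
= 0xD01


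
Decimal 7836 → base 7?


Divide by 7 repeatedly:
7836 ÷ 7 = 1119 remainder 3
1119 ÷ 7 = 159 remainder 6
159 ÷ 7 = 22 remainder 5
22 ÷ 7 = 3 remainder 1
3 ÷ 7 = 0 remainder 3
Reading remainders bottom-up:
= 31563


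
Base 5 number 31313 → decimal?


Positional values (base 5):
  3 × 5^0 = 3 × 1 = 3
  1 × 5^1 = 1 × 5 = 5
  3 × 5^2 = 3 × 25 = 75
  1 × 5^3 = 1 × 125 = 125
  3 × 5^4 = 3 × 625 = 1875
Sum = 3 + 5 + 75 + 125 + 1875
= 2083


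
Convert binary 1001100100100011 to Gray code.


Binary: 1001100100100011
Gray code: G = B XOR (B >> 1)
B >> 1 = 0100110010010001
1001100100100011 XOR 0100110010010001:
  1 XOR 0 = 1
  0 XOR 1 = 1
  0 XOR 0 = 0
  1 XOR 0 = 1
  1 XOR 1 = 0
  0 XOR 1 = 1
  0 XOR 0 = 0
  1 XOR 0 = 1
  0 XOR 1 = 1
  0 XOR 0 = 0
  1 XOR 0 = 1
  0 XOR 1 = 1
  0 XOR 0 = 0
  0 XOR 0 = 0
  1 XOR 0 = 1
  1 XOR 1 = 0
= 1101010110110010


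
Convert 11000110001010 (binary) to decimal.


Positional values:
Bit 1: 1 × 2^1 = 2
Bit 3: 1 × 2^3 = 8
Bit 7: 1 × 2^7 = 128
Bit 8: 1 × 2^8 = 256
Bit 12: 1 × 2^12 = 4096
Bit 13: 1 × 2^13 = 8192
Sum = 2 + 8 + 128 + 256 + 4096 + 8192
= 12682


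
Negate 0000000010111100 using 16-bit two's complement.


Original: 0000000010111100
Step 1 - Invert all bits: 1111111101000011
Step 2 - Add 1: 1111111101000011 + 1
= 1111111101000100 (represents -188)


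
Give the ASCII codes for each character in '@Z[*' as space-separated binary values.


String: '@Z[*'  (4 characters)
Per-character ASCII lookup:
  '@': special character: '@' = 64 → 1000000
  'Z': uppercase starts at 65: 'Z' = 65 + 25 = 90 → 1011010
  '[': special character: '[' = 91 → 1011011
  '*': special character: '*' = 42 → 101010
= 1000000 1011010 1011011 101010


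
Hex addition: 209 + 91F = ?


Align and add column by column (LSB to MSB, each column mod 16 with carry):
  0209
+ 091F
  ----
  col 0: 9(9) + F(15) + 0 (carry in) = 24 → 8(8), carry out 1
  col 1: 0(0) + 1(1) + 1 (carry in) = 2 → 2(2), carry out 0
  col 2: 2(2) + 9(9) + 0 (carry in) = 11 → B(11), carry out 0
  col 3: 0(0) + 0(0) + 0 (carry in) = 0 → 0(0), carry out 0
Reading digits MSB→LSB: 0B28
Strip leading zeros: B28
= 0xB28


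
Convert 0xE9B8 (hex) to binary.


Each hex digit → 4 binary bits:
  E = 1110
  9 = 1001
  B = 1011
  8 = 1000
Concatenate: 1110 1001 1011 1000
= 1110100110111000


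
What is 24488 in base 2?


Divide by 2 repeatedly:
24488 ÷ 2 = 12244 remainder 0
12244 ÷ 2 = 6122 remainder 0
6122 ÷ 2 = 3061 remainder 0
3061 ÷ 2 = 1530 remainder 1
1530 ÷ 2 = 765 remainder 0
765 ÷ 2 = 382 remainder 1
382 ÷ 2 = 191 remainder 0
191 ÷ 2 = 95 remainder 1
95 ÷ 2 = 47 remainder 1
47 ÷ 2 = 23 remainder 1
23 ÷ 2 = 11 remainder 1
11 ÷ 2 = 5 remainder 1
5 ÷ 2 = 2 remainder 1
2 ÷ 2 = 1 remainder 0
1 ÷ 2 = 0 remainder 1
Reading remainders bottom-up:
= 101111110101000


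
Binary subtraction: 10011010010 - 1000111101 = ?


Align and subtract column by column (LSB to MSB, borrowing when needed):
  10011010010
- 01000111101
  -----------
  col 0: (0 - 0 borrow-in) - 1 → borrow from next column: (0+2) - 1 = 1, borrow out 1
  col 1: (1 - 1 borrow-in) - 0 → 0 - 0 = 0, borrow out 0
  col 2: (0 - 0 borrow-in) - 1 → borrow from next column: (0+2) - 1 = 1, borrow out 1
  col 3: (0 - 1 borrow-in) - 1 → borrow from next column: (-1+2) - 1 = 0, borrow out 1
  col 4: (1 - 1 borrow-in) - 1 → borrow from next column: (0+2) - 1 = 1, borrow out 1
  col 5: (0 - 1 borrow-in) - 1 → borrow from next column: (-1+2) - 1 = 0, borrow out 1
  col 6: (1 - 1 borrow-in) - 0 → 0 - 0 = 0, borrow out 0
  col 7: (1 - 0 borrow-in) - 0 → 1 - 0 = 1, borrow out 0
  col 8: (0 - 0 borrow-in) - 0 → 0 - 0 = 0, borrow out 0
  col 9: (0 - 0 borrow-in) - 1 → borrow from next column: (0+2) - 1 = 1, borrow out 1
  col 10: (1 - 1 borrow-in) - 0 → 0 - 0 = 0, borrow out 0
Reading bits MSB→LSB: 01010010101
Strip leading zeros: 1010010101
= 1010010101
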